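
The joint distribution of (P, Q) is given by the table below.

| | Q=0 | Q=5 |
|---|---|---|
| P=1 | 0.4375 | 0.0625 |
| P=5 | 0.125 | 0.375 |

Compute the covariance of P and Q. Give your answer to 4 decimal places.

3.1250

E[P] = 3,  E[Q] = 2.1875
E[PQ] = 9.6875
Cov(P,Q) = E[PQ] − E[P]E[Q] = 9.6875 − (3)(2.1875) = 3.125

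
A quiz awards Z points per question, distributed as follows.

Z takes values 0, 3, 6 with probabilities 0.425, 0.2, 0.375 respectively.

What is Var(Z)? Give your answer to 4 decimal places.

E[Z] = (0)(0.425) + (3)(0.2) + (6)(0.375) = 2.85
E[Z²] = (0)²(0.425) + (3)²(0.2) + (6)²(0.375) = 15.3
Var(Z) = E[Z²] − (E[Z])² = 15.3 − (2.85)² = 7.1775

7.1775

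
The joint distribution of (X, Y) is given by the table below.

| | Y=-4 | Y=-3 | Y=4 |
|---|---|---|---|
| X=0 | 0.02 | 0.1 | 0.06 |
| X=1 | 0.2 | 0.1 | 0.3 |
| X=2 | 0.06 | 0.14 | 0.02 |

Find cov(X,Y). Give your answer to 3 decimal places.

E[X] = 1.04,  E[Y] = -0.62
E[XY] = -1.06
cov(X,Y) = E[XY] − E[X]E[Y] = -1.06 − (1.04)(-0.62) = -0.4152

-0.415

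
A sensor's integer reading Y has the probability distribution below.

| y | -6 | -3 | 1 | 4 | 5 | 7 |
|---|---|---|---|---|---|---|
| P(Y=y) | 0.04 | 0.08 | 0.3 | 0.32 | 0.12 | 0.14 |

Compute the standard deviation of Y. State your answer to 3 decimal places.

E[Y] = (-6)(0.04) + (-3)(0.08) + (1)(0.3) + (4)(0.32) + (5)(0.12) + (7)(0.14) = 2.68
E[Y²] = (-6)²(0.04) + (-3)²(0.08) + (1)²(0.3) + (4)²(0.32) + (5)²(0.12) + (7)²(0.14) = 17.44
var(Y) = E[Y²] − (E[Y])² = 17.44 − (2.68)² = 10.2576
σ(Y) = √10.2576 ≈ 3.203

3.203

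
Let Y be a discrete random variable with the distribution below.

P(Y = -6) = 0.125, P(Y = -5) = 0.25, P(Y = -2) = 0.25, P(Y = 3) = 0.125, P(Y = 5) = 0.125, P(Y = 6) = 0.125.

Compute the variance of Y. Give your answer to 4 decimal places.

E[Y] = (-6)(0.125) + (-5)(0.25) + (-2)(0.25) + (3)(0.125) + (5)(0.125) + (6)(0.125) = -0.75
E[Y²] = (-6)²(0.125) + (-5)²(0.25) + (-2)²(0.25) + (3)²(0.125) + (5)²(0.125) + (6)²(0.125) = 20.5
V(Y) = E[Y²] − (E[Y])² = 20.5 − (-0.75)² = 19.9375

19.9375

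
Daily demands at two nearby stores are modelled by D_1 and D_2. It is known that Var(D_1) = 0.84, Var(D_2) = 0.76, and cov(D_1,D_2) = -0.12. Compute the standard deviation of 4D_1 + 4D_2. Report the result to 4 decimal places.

4.6648

Var(4D_1 + 4D_2) = (4)²·Var(D_1) + (4)²·Var(D_2) + 2·(4)·(4)·cov(D_1,D_2)
= 16·0.84 + 16·0.76 + 32·-0.12 = 21.76
SD(4D_1 + 4D_2) = √21.76 ≈ 4.6648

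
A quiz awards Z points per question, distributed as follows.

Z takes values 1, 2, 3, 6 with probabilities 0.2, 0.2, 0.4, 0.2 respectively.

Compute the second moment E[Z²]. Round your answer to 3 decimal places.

11.800

E[Z²] = (1)²(0.2) + (2)²(0.2) + (3)²(0.4) + (6)²(0.2) = 11.8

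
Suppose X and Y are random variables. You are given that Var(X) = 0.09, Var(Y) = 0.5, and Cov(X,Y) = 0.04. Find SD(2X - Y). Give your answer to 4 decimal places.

Var(2X - Y) = (2)²·Var(X) + (-1)²·Var(Y) + 2·(2)·(-1)·Cov(X,Y)
= 4·0.09 + 1·0.5 + -4·0.04 = 0.7
SD(2X - Y) = √0.7 ≈ 0.8367

0.8367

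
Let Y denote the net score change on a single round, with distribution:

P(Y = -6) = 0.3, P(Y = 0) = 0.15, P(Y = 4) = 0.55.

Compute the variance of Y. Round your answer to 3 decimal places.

19.440

E[Y] = (-6)(0.3) + (0)(0.15) + (4)(0.55) = 0.4
E[Y²] = (-6)²(0.3) + (0)²(0.15) + (4)²(0.55) = 19.6
V(Y) = E[Y²] − (E[Y])² = 19.6 − (0.4)² = 19.44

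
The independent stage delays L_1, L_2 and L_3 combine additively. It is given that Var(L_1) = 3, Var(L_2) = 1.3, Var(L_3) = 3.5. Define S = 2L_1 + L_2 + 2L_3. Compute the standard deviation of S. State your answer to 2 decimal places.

5.22

By independence, Var(S) = (2)²Var(L_1) + (1)²Var(L_2) + (2)²Var(L_3)
= (2)²·3 + (1)²·1.3 + (2)²·3.5 = 27.3
sd(S) = √27.3 ≈ 5.22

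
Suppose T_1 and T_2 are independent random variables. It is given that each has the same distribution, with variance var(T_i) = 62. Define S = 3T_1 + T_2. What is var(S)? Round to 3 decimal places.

620.000

By independence, var(S) = (3)²var(T_1) + (1)²var(T_2)
= (3)²·62 + (1)²·62 = 620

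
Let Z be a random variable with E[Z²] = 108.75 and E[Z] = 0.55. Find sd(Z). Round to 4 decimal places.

Var(Z) = 108.75 − (0.55)² = 108.4475
sd(Z) = √108.4475 ≈ 10.4138

10.4138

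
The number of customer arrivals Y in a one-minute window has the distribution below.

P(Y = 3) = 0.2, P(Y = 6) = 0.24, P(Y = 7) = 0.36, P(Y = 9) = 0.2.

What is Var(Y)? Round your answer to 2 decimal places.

3.83

E[Y] = (3)(0.2) + (6)(0.24) + (7)(0.36) + (9)(0.2) = 6.36
E[Y²] = (3)²(0.2) + (6)²(0.24) + (7)²(0.36) + (9)²(0.2) = 44.28
Var(Y) = E[Y²] − (E[Y])² = 44.28 − (6.36)² = 3.8304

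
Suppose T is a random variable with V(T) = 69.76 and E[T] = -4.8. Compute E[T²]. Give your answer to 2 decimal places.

E[T²] = V(T) + (E[T])² = 69.76 + (-4.8)² = 92.8

92.80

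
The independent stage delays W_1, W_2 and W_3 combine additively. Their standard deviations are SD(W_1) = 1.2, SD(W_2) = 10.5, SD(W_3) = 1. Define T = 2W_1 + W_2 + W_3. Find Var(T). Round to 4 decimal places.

Var(W_1) = 1.44, Var(W_2) = 110.25, Var(W_3) = 1
By independence, Var(T) = (2)²Var(W_1) + (1)²Var(W_2) + (1)²Var(W_3)
= (2)²·1.44 + (1)²·110.25 + (1)²·1 = 117.01

117.0100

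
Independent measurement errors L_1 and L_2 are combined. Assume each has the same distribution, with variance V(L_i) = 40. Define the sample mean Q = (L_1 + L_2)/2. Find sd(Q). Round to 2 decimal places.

4.47

By independence, V(Q) = (0.5)²V(L_1) + (0.5)²V(L_2)
= (0.5)²·40 + (0.5)²·40 = 20
sd(Q) = √20 ≈ 4.47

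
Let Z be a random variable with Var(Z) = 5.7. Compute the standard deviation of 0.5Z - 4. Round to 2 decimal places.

1.19

Var(0.5Z - 4) = (0.5)²·5.7 = 1.425
σ(0.5Z - 4) = √1.425 ≈ 1.19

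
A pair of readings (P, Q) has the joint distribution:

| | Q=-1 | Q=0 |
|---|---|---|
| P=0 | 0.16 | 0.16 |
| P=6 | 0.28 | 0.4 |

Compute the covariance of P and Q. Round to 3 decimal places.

E[P] = 4.08,  E[Q] = -0.44
E[PQ] = -1.68
cov(P,Q) = E[PQ] − E[P]E[Q] = -1.68 − (4.08)(-0.44) = 0.1152

0.115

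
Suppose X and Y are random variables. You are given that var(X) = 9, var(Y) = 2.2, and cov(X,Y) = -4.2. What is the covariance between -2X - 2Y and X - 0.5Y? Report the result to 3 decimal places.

cov(-2X - 2Y, X - 0.5Y) = (-2)(1)var(X) + (-2)(-0.5)var(Y) + [(-2)(-0.5) + (-2)(1)]cov(X,Y)
= -2·9 + 1·2.2 + -1·-4.2 = -11.6

-11.600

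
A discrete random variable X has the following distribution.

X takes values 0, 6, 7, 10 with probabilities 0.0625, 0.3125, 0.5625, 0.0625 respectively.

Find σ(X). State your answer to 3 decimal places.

1.903

E[X] = (0)(0.0625) + (6)(0.3125) + (7)(0.5625) + (10)(0.0625) = 6.4375
E[X²] = (0)²(0.0625) + (6)²(0.3125) + (7)²(0.5625) + (10)²(0.0625) = 45.0625
V(X) = E[X²] − (E[X])² = 45.0625 − (6.4375)² = 3.62109375
σ(X) = √3.62109375 ≈ 1.903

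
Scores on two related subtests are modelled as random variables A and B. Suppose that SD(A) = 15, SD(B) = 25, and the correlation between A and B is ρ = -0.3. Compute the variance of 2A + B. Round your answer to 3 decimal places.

1075.000

Var(A) = (15)² = 225;  Var(B) = (25)² = 625
Cov(A,B) = ρ·SD(A)·SD(B) = -0.3·15·25 = -112.5
Var(2A + B) = (2)²·Var(A) + (1)²·Var(B) + 2·(2)·(1)·Cov(A,B)
= 4·225 + 1·625 + 4·-112.5 = 1075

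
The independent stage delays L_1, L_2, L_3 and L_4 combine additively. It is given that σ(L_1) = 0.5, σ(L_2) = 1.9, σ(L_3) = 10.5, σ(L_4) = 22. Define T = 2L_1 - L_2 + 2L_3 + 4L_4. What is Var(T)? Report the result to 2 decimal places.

8189.61

Var(L_1) = 0.25, Var(L_2) = 3.61, Var(L_3) = 110.25, Var(L_4) = 484
By independence, Var(T) = (2)²Var(L_1) + (-1)²Var(L_2) + (2)²Var(L_3) + (4)²Var(L_4)
= (2)²·0.25 + (-1)²·3.61 + (2)²·110.25 + (4)²·484 = 8189.61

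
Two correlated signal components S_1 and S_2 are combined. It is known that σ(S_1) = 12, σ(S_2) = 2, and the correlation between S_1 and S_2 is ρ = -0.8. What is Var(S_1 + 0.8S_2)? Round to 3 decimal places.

115.840

Var(S_1) = (12)² = 144;  Var(S_2) = (2)² = 4
Cov(S_1,S_2) = ρ·σ(S_1)·σ(S_2) = -0.8·12·2 = -19.2
Var(S_1 + 0.8S_2) = (1)²·Var(S_1) + (0.8)²·Var(S_2) + 2·(1)·(0.8)·Cov(S_1,S_2)
= 1·144 + 0.64·4 + 1.6·-19.2 = 115.84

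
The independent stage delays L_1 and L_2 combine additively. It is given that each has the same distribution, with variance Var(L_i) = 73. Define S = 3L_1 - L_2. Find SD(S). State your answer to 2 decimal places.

27.02

By independence, Var(S) = (3)²Var(L_1) + (-1)²Var(L_2)
= (3)²·73 + (-1)²·73 = 730
SD(S) = √730 ≈ 27.02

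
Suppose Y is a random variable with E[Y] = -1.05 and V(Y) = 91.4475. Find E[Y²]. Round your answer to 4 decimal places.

E[Y²] = V(Y) + (E[Y])² = 91.4475 + (-1.05)² = 92.55

92.5500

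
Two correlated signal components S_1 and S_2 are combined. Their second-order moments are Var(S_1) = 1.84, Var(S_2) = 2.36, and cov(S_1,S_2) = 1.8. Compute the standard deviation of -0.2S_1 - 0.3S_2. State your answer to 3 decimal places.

0.709

Var(-0.2S_1 - 0.3S_2) = (-0.2)²·Var(S_1) + (-0.3)²·Var(S_2) + 2·(-0.2)·(-0.3)·cov(S_1,S_2)
= 0.04·1.84 + 0.09·2.36 + 0.12·1.8 = 0.502
SD(-0.2S_1 - 0.3S_2) = √0.502 ≈ 0.709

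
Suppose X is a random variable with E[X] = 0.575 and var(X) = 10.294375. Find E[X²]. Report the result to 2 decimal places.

10.63

E[X²] = var(X) + (E[X])² = 10.294375 + (0.575)² = 10.625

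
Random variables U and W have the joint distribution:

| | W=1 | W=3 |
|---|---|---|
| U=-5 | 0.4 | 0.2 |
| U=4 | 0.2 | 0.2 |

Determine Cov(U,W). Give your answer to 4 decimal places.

0.7200

E[U] = -1.4,  E[W] = 1.8
E[UW] = -1.8
Cov(U,W) = E[UW] − E[U]E[W] = -1.8 − (-1.4)(1.8) = 0.72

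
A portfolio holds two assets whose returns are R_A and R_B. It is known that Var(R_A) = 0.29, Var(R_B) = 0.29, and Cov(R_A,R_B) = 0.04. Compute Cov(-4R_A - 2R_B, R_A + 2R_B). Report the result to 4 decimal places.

Cov(-4R_A - 2R_B, R_A + 2R_B) = (-4)(1)Var(R_A) + (-2)(2)Var(R_B) + [(-4)(2) + (-2)(1)]Cov(R_A,R_B)
= -4·0.29 + -4·0.29 + -10·0.04 = -2.72

-2.7200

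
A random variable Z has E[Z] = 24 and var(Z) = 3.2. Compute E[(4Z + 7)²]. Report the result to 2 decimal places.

E[4Z + 7] = 4·24 + 7 = 103
var(4Z + 7) = (4)²·3.2 = 51.2
E[(4Z + 7)²] = var((4Z + 7)) + (E[(4Z + 7)])² = 51.2 + (103)² = 10660.2

10660.20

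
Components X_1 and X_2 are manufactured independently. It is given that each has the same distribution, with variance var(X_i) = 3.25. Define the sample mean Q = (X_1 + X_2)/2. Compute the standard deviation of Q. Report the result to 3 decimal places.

By independence, var(Q) = (0.5)²var(X_1) + (0.5)²var(X_2)
= (0.5)²·3.25 + (0.5)²·3.25 = 1.625
sd(Q) = √1.625 ≈ 1.275

1.275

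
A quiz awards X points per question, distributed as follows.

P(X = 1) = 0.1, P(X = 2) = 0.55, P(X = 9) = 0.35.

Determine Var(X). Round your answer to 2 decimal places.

11.73

E[X] = (1)(0.1) + (2)(0.55) + (9)(0.35) = 4.35
E[X²] = (1)²(0.1) + (2)²(0.55) + (9)²(0.35) = 30.65
Var(X) = E[X²] − (E[X])² = 30.65 − (4.35)² = 11.7275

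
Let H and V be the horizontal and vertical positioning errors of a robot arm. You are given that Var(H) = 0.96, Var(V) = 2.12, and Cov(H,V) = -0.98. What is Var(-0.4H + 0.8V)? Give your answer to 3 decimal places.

Var(-0.4H + 0.8V) = (-0.4)²·Var(H) + (0.8)²·Var(V) + 2·(-0.4)·(0.8)·Cov(H,V)
= 0.16·0.96 + 0.64·2.12 + -0.64·-0.98 = 2.1376

2.138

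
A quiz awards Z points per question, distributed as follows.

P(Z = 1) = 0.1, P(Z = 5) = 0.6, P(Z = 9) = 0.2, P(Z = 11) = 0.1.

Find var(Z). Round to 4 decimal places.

7.4000

E[Z] = (1)(0.1) + (5)(0.6) + (9)(0.2) + (11)(0.1) = 6
E[Z²] = (1)²(0.1) + (5)²(0.6) + (9)²(0.2) + (11)²(0.1) = 43.4
var(Z) = E[Z²] − (E[Z])² = 43.4 − (6)² = 7.4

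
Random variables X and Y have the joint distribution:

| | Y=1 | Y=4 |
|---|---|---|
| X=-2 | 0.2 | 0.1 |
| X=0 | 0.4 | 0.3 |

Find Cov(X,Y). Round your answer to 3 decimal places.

E[X] = -0.6,  E[Y] = 2.2
E[XY] = -1.2
Cov(X,Y) = E[XY] − E[X]E[Y] = -1.2 − (-0.6)(2.2) = 0.12

0.120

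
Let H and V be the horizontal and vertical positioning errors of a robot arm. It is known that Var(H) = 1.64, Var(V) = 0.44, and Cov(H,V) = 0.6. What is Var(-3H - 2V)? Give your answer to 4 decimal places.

Var(-3H - 2V) = (-3)²·Var(H) + (-2)²·Var(V) + 2·(-3)·(-2)·Cov(H,V)
= 9·1.64 + 4·0.44 + 12·0.6 = 23.72

23.7200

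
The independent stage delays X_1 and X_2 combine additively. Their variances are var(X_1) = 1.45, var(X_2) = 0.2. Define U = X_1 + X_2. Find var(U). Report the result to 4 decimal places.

1.6500

By independence, var(U) = (1)²var(X_1) + (1)²var(X_2)
= (1)²·1.45 + (1)²·0.2 = 1.65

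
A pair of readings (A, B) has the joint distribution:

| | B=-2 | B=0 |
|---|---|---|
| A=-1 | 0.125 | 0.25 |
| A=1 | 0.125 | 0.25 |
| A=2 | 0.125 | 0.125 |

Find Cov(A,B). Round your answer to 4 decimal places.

-0.1250

E[A] = 0.5,  E[B] = -0.75
E[AB] = -0.5
Cov(A,B) = E[AB] − E[A]E[B] = -0.5 − (0.5)(-0.75) = -0.125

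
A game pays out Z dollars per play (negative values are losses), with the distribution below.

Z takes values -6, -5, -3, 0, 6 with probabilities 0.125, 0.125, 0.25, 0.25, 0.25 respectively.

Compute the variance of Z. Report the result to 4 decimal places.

E[Z] = (-6)(0.125) + (-5)(0.125) + (-3)(0.25) + (0)(0.25) + (6)(0.25) = -0.625
E[Z²] = (-6)²(0.125) + (-5)²(0.125) + (-3)²(0.25) + (0)²(0.25) + (6)²(0.25) = 18.875
var(Z) = E[Z²] − (E[Z])² = 18.875 − (-0.625)² = 18.484375

18.4844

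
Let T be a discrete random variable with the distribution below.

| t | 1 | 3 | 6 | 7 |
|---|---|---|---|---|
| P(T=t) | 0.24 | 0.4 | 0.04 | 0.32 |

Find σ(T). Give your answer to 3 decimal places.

E[T] = (1)(0.24) + (3)(0.4) + (6)(0.04) + (7)(0.32) = 3.92
E[T²] = (1)²(0.24) + (3)²(0.4) + (6)²(0.04) + (7)²(0.32) = 20.96
V(T) = E[T²] − (E[T])² = 20.96 − (3.92)² = 5.5936
σ(T) = √5.5936 ≈ 2.365

2.365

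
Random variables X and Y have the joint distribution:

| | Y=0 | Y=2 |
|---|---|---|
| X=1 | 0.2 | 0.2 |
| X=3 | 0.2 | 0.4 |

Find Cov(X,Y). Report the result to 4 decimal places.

0.1600

E[X] = 2.2,  E[Y] = 1.2
E[XY] = 2.8
Cov(X,Y) = E[XY] − E[X]E[Y] = 2.8 − (2.2)(1.2) = 0.16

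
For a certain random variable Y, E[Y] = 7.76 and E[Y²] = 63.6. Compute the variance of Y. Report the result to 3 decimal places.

3.382

var(Y) = 63.6 − (7.76)² = 3.3824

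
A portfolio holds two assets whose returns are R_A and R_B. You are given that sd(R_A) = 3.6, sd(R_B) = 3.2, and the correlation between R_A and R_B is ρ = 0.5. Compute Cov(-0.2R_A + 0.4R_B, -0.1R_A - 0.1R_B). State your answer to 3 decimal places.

Var(R_A) = (3.6)² = 12.96;  Var(R_B) = (3.2)² = 10.24
Cov(R_A,R_B) = ρ·sd(R_A)·sd(R_B) = 0.5·3.6·3.2 = 5.76
Cov(-0.2R_A + 0.4R_B, -0.1R_A - 0.1R_B) = (-0.2)(-0.1)Var(R_A) + (0.4)(-0.1)Var(R_B) + [(-0.2)(-0.1) + (0.4)(-0.1)]Cov(R_A,R_B)
= 0.02·12.96 + -0.04·10.24 + -0.02·5.76 = -0.2656

-0.266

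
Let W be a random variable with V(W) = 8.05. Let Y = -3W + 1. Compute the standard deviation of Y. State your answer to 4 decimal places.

V(-3W + 1) = (-3)²·8.05 = 72.45
SD(Y) = √72.45 ≈ 8.5118

8.5118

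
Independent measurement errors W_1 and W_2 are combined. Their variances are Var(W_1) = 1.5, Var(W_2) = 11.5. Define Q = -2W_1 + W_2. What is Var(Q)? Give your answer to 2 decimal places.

17.50

By independence, Var(Q) = (-2)²Var(W_1) + (1)²Var(W_2)
= (-2)²·1.5 + (1)²·11.5 = 17.5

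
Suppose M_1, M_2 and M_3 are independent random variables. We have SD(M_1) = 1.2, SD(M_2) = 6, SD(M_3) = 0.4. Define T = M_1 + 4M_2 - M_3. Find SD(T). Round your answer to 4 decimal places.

Var(M_1) = 1.44, Var(M_2) = 36, Var(M_3) = 0.16
By independence, Var(T) = (1)²Var(M_1) + (4)²Var(M_2) + (-1)²Var(M_3)
= (1)²·1.44 + (4)²·36 + (-1)²·0.16 = 577.6
SD(T) = √577.6 ≈ 24.0333

24.0333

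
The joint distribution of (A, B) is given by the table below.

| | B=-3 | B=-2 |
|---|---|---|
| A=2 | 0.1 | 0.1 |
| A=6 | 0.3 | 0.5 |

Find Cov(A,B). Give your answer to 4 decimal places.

E[A] = 5.2,  E[B] = -2.4
E[AB] = -12.4
Cov(A,B) = E[AB] − E[A]E[B] = -12.4 − (5.2)(-2.4) = 0.08

0.0800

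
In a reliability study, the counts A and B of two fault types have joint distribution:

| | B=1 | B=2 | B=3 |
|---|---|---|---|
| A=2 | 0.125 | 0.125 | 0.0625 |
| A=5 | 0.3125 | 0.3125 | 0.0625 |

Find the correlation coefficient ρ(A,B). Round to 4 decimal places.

-0.1112

E[A] = 4.0625,  E[B] = 1.6875
E[AB] = 6.75
Cov(A,B) = E[AB] − E[A]E[B] = 6.75 − (4.0625)(1.6875) = -0.10546875
Var(A) = 1.93359375,  Var(B) = 0.46484375
ρ = -0.10546875 / √(1.93359375·0.46484375) ≈ -0.1112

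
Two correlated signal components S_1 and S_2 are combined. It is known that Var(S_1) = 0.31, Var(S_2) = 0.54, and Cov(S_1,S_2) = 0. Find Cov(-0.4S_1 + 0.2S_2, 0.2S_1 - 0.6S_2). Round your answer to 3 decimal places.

-0.090

Cov(-0.4S_1 + 0.2S_2, 0.2S_1 - 0.6S_2) = (-0.4)(0.2)Var(S_1) + (0.2)(-0.6)Var(S_2) + [(-0.4)(-0.6) + (0.2)(0.2)]Cov(S_1,S_2)
= -0.08·0.31 + -0.12·0.54 + 0.28·0 = -0.0896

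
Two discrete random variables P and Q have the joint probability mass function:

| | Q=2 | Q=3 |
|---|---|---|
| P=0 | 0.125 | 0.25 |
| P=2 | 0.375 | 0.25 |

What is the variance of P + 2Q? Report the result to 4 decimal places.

1.4375

E[P] = 1.25,  E[Q] = 2.5,  E[PQ] = 3
V(P) = 2.5 − (1.25)² = 0.9375;  V(Q) = 6.5 − (2.5)² = 0.25
Cov(P,Q) = 3 − (1.25)(2.5) = -0.125
V(P + 2Q) = (1)²·0.9375 + (2)²·0.25 + 2·(1)·(2)·-0.125 = 1.4375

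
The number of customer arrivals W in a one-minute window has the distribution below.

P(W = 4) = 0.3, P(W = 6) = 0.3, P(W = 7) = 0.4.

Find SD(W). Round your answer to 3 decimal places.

E[W] = (4)(0.3) + (6)(0.3) + (7)(0.4) = 5.8
E[W²] = (4)²(0.3) + (6)²(0.3) + (7)²(0.4) = 35.2
Var(W) = E[W²] − (E[W])² = 35.2 − (5.8)² = 1.56
SD(W) = √1.56 ≈ 1.249

1.249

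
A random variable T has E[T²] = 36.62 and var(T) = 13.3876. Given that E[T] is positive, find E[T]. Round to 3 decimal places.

4.820

(E[T])² = E[T²] − var(T) = 36.62 − 13.3876 = 23.2324
E[T] = √23.2324 = 4.82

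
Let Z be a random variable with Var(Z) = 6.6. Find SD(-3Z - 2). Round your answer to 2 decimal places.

Var(-3Z - 2) = (-3)²·6.6 = 59.4
SD(-3Z - 2) = √59.4 ≈ 7.71

7.71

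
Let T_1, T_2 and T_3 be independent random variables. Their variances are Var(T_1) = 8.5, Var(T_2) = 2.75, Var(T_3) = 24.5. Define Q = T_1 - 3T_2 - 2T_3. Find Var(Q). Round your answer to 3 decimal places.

By independence, Var(Q) = (1)²Var(T_1) + (-3)²Var(T_2) + (-2)²Var(T_3)
= (1)²·8.5 + (-3)²·2.75 + (-2)²·24.5 = 131.25

131.250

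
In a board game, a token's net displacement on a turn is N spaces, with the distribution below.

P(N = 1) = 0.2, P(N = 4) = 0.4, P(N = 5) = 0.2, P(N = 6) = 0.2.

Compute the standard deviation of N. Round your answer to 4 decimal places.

E[N] = (1)(0.2) + (4)(0.4) + (5)(0.2) + (6)(0.2) = 4
E[N²] = (1)²(0.2) + (4)²(0.4) + (5)²(0.2) + (6)²(0.2) = 18.8
V(N) = E[N²] − (E[N])² = 18.8 − (4)² = 2.8
SD(N) = √2.8 ≈ 1.6733

1.6733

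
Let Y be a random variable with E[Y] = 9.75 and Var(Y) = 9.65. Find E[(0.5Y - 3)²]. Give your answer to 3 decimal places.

E[0.5Y - 3] = 0.5·9.75 − 3 = 1.875
Var(0.5Y - 3) = (0.5)²·9.65 = 2.4125
E[(0.5Y - 3)²] = Var((0.5Y - 3)) + (E[(0.5Y - 3)])² = 2.4125 + (1.875)² = 5.928125

5.928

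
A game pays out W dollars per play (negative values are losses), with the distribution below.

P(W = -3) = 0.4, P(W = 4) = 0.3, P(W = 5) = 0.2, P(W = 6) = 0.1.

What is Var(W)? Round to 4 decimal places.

E[W] = (-3)(0.4) + (4)(0.3) + (5)(0.2) + (6)(0.1) = 1.6
E[W²] = (-3)²(0.4) + (4)²(0.3) + (5)²(0.2) + (6)²(0.1) = 17
Var(W) = E[W²] − (E[W])² = 17 − (1.6)² = 14.44

14.4400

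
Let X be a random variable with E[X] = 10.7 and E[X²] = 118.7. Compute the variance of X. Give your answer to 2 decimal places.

4.21

var(X) = 118.7 − (10.7)² = 4.21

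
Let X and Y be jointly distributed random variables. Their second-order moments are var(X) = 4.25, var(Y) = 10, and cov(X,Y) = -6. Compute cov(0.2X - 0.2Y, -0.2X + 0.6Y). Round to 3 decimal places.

-2.330

cov(0.2X - 0.2Y, -0.2X + 0.6Y) = (0.2)(-0.2)var(X) + (-0.2)(0.6)var(Y) + [(0.2)(0.6) + (-0.2)(-0.2)]cov(X,Y)
= -0.04·4.25 + -0.12·10 + 0.16·-6 = -2.33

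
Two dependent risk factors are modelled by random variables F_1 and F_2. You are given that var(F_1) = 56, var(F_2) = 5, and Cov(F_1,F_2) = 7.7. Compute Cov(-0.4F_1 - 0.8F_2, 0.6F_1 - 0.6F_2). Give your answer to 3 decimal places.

Cov(-0.4F_1 - 0.8F_2, 0.6F_1 - 0.6F_2) = (-0.4)(0.6)var(F_1) + (-0.8)(-0.6)var(F_2) + [(-0.4)(-0.6) + (-0.8)(0.6)]Cov(F_1,F_2)
= -0.24·56 + 0.48·5 + -0.24·7.7 = -12.888

-12.888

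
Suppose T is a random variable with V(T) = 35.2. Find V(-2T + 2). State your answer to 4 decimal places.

140.8000

V(-2T + 2) = (-2)²·V(T) = 4·35.2 = 140.8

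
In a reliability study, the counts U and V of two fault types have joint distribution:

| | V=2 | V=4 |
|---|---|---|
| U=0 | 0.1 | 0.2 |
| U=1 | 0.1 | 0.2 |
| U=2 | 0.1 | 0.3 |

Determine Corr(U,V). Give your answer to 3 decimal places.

0.079

E[U] = 1.1,  E[V] = 3.4
E[UV] = 3.8
cov(U,V) = E[UV] − E[U]E[V] = 3.8 − (1.1)(3.4) = 0.06
var(U) = 0.69,  var(V) = 0.84
ρ = 0.06 / √(0.69·0.84) ≈ 0.079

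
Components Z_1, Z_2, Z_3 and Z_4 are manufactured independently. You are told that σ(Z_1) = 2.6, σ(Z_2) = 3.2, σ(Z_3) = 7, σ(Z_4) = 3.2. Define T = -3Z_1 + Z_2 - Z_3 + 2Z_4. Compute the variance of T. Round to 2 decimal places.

161.04

V(Z_1) = 6.76, V(Z_2) = 10.24, V(Z_3) = 49, V(Z_4) = 10.24
By independence, V(T) = (-3)²V(Z_1) + (1)²V(Z_2) + (-1)²V(Z_3) + (2)²V(Z_4)
= (-3)²·6.76 + (1)²·10.24 + (-1)²·49 + (2)²·10.24 = 161.04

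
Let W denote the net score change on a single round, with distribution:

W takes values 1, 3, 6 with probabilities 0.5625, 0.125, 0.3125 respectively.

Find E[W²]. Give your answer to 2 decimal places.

12.94

E[W²] = (1)²(0.5625) + (3)²(0.125) + (6)²(0.3125) = 12.9375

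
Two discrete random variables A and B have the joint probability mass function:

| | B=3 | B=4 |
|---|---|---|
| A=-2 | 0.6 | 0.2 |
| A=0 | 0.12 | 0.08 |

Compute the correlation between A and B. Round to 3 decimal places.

0.134

E[A] = -1.6,  E[B] = 3.28
E[AB] = -5.2
Cov(A,B) = E[AB] − E[A]E[B] = -5.2 − (-1.6)(3.28) = 0.048
var(A) = 0.64,  var(B) = 0.2016
ρ = 0.048 / √(0.64·0.2016) ≈ 0.134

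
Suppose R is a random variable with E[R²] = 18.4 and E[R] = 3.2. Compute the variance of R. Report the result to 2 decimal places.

8.16

Var(R) = 18.4 − (3.2)² = 8.16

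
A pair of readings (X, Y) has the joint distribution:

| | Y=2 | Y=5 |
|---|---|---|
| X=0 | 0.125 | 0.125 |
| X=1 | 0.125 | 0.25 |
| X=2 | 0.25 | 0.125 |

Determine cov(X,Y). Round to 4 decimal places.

E[X] = 1.125,  E[Y] = 3.5
E[XY] = 3.75
cov(X,Y) = E[XY] − E[X]E[Y] = 3.75 − (1.125)(3.5) = -0.1875

-0.1875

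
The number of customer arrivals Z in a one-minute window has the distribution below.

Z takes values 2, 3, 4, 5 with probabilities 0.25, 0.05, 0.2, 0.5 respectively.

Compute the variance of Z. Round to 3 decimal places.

1.548

E[Z] = (2)(0.25) + (3)(0.05) + (4)(0.2) + (5)(0.5) = 3.95
E[Z²] = (2)²(0.25) + (3)²(0.05) + (4)²(0.2) + (5)²(0.5) = 17.15
V(Z) = E[Z²] − (E[Z])² = 17.15 − (3.95)² = 1.5475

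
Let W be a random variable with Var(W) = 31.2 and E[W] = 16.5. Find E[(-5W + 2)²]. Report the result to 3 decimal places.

E[-5W + 2] = -5·16.5 + 2 = -80.5
Var(-5W + 2) = (-5)²·31.2 = 780
E[(-5W + 2)²] = Var((-5W + 2)) + (E[(-5W + 2)])² = 780 + (-80.5)² = 7260.25

7260.250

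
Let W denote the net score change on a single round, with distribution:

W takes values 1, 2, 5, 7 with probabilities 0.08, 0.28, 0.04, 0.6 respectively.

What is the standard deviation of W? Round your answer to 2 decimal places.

2.49

E[W] = (1)(0.08) + (2)(0.28) + (5)(0.04) + (7)(0.6) = 5.04
E[W²] = (1)²(0.08) + (2)²(0.28) + (5)²(0.04) + (7)²(0.6) = 31.6
V(W) = E[W²] − (E[W])² = 31.6 − (5.04)² = 6.1984
sd(W) = √6.1984 ≈ 2.49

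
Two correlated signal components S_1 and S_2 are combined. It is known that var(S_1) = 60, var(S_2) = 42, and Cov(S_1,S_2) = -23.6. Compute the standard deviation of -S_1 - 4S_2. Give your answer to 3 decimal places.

23.307

var(-S_1 - 4S_2) = (-1)²·var(S_1) + (-4)²·var(S_2) + 2·(-1)·(-4)·Cov(S_1,S_2)
= 1·60 + 16·42 + 8·-23.6 = 543.2
SD(-S_1 - 4S_2) = √543.2 ≈ 23.307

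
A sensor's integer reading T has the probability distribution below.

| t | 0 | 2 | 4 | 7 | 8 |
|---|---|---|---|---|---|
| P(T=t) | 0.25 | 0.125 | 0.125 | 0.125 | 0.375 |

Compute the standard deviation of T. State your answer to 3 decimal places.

3.352

E[T] = (0)(0.25) + (2)(0.125) + (4)(0.125) + (7)(0.125) + (8)(0.375) = 4.625
E[T²] = (0)²(0.25) + (2)²(0.125) + (4)²(0.125) + (7)²(0.125) + (8)²(0.375) = 32.625
V(T) = E[T²] − (E[T])² = 32.625 − (4.625)² = 11.234375
σ(T) = √11.234375 ≈ 3.352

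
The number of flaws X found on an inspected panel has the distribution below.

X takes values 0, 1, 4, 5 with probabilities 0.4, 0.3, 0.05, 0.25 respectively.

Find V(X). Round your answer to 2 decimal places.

E[X] = (0)(0.4) + (1)(0.3) + (4)(0.05) + (5)(0.25) = 1.75
E[X²] = (0)²(0.4) + (1)²(0.3) + (4)²(0.05) + (5)²(0.25) = 7.35
V(X) = E[X²] − (E[X])² = 7.35 − (1.75)² = 4.2875

4.29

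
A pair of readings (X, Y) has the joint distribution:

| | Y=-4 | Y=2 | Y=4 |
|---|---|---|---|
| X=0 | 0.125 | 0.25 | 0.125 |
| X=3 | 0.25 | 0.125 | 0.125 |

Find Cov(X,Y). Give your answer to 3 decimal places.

-1.125

E[X] = 1.5,  E[Y] = 0.25
E[XY] = -0.75
Cov(X,Y) = E[XY] − E[X]E[Y] = -0.75 − (1.5)(0.25) = -1.125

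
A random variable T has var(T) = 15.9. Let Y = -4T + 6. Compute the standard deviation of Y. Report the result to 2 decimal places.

15.95

var(-4T + 6) = (-4)²·15.9 = 254.4
sd(Y) = √254.4 ≈ 15.95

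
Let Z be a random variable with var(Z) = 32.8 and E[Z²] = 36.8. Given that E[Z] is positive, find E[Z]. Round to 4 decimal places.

2.0000

(E[Z])² = E[Z²] − var(Z) = 36.8 − 32.8 = 4
E[Z] = √4 = 2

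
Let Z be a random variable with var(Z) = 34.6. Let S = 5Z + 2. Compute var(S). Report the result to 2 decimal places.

865.00

var(5Z + 2) = (5)²·var(Z) = 25·34.6 = 865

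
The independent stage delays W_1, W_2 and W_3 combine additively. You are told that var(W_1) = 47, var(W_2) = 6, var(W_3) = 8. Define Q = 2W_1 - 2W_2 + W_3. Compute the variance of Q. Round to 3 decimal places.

By independence, var(Q) = (2)²var(W_1) + (-2)²var(W_2) + (1)²var(W_3)
= (2)²·47 + (-2)²·6 + (1)²·8 = 220

220.000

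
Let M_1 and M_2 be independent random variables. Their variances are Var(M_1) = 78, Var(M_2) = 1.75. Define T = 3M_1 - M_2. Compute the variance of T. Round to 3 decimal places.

703.750

By independence, Var(T) = (3)²Var(M_1) + (-1)²Var(M_2)
= (3)²·78 + (-1)²·1.75 = 703.75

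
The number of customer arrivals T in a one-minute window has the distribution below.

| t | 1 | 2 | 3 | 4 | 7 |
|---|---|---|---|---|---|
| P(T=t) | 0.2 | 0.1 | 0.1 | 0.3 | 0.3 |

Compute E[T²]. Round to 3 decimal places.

21.000

E[T²] = (1)²(0.2) + (2)²(0.1) + (3)²(0.1) + (4)²(0.3) + (7)²(0.3) = 21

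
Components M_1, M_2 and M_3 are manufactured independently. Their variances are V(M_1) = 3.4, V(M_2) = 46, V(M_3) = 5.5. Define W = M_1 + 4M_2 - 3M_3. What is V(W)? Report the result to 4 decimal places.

788.9000

By independence, V(W) = (1)²V(M_1) + (4)²V(M_2) + (-3)²V(M_3)
= (1)²·3.4 + (4)²·46 + (-3)²·5.5 = 788.9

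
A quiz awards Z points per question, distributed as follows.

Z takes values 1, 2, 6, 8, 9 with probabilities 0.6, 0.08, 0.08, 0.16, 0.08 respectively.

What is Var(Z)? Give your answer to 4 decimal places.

10.0224

E[Z] = (1)(0.6) + (2)(0.08) + (6)(0.08) + (8)(0.16) + (9)(0.08) = 3.24
E[Z²] = (1)²(0.6) + (2)²(0.08) + (6)²(0.08) + (8)²(0.16) + (9)²(0.08) = 20.52
Var(Z) = E[Z²] − (E[Z])² = 20.52 − (3.24)² = 10.0224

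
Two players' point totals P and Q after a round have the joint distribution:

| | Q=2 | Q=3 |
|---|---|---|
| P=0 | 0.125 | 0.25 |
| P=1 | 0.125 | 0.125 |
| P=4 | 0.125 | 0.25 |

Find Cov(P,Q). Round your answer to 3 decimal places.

0.031

E[P] = 1.75,  E[Q] = 2.625
E[PQ] = 4.625
Cov(P,Q) = E[PQ] − E[P]E[Q] = 4.625 − (1.75)(2.625) = 0.03125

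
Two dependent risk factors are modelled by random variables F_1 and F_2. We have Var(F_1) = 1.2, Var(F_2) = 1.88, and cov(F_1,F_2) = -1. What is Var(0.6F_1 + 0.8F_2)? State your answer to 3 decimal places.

Var(0.6F_1 + 0.8F_2) = (0.6)²·Var(F_1) + (0.8)²·Var(F_2) + 2·(0.6)·(0.8)·cov(F_1,F_2)
= 0.36·1.2 + 0.64·1.88 + 0.96·-1 = 0.6752

0.675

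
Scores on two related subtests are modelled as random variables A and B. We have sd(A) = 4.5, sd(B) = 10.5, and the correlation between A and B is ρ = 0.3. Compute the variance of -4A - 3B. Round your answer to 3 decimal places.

V(A) = (4.5)² = 20.25;  V(B) = (10.5)² = 110.25
Cov(A,B) = ρ·sd(A)·sd(B) = 0.3·4.5·10.5 = 14.175
V(-4A - 3B) = (-4)²·V(A) + (-3)²·V(B) + 2·(-4)·(-3)·Cov(A,B)
= 16·20.25 + 9·110.25 + 24·14.175 = 1656.45

1656.450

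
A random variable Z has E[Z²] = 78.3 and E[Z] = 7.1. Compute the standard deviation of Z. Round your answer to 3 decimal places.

Var(Z) = 78.3 − (7.1)² = 27.89
sd(Z) = √27.89 ≈ 5.281

5.281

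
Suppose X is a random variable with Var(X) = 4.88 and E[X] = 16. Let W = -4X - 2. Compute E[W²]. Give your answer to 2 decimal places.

E[-4X - 2] = -4·16 − 2 = -66
Var(-4X - 2) = (-4)²·4.88 = 78.08
E[W²] = Var(W) + (E[W])² = 78.08 + (-66)² = 4434.08

4434.08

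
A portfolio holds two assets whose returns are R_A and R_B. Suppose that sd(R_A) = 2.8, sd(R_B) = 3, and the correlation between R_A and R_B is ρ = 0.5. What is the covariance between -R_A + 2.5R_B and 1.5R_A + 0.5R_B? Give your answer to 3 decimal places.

13.140

Var(R_A) = (2.8)² = 7.84;  Var(R_B) = (3)² = 9
Cov(R_A,R_B) = ρ·sd(R_A)·sd(R_B) = 0.5·2.8·3 = 4.2
Cov(-R_A + 2.5R_B, 1.5R_A + 0.5R_B) = (-1)(1.5)Var(R_A) + (2.5)(0.5)Var(R_B) + [(-1)(0.5) + (2.5)(1.5)]Cov(R_A,R_B)
= -1.5·7.84 + 1.25·9 + 3.25·4.2 = 13.14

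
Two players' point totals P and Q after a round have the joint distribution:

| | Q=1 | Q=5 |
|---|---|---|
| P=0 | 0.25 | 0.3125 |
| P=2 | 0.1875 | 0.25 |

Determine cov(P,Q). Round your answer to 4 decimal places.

0.0313

E[P] = 0.875,  E[Q] = 3.25
E[PQ] = 2.875
cov(P,Q) = E[PQ] − E[P]E[Q] = 2.875 − (0.875)(3.25) = 0.03125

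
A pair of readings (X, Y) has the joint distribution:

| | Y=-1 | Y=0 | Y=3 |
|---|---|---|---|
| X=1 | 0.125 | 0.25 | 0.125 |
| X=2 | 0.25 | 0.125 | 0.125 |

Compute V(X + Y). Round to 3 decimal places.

2.609

E[X] = 1.5,  E[Y] = 0.375,  E[XY] = 0.5
V(X) = 2.5 − (1.5)² = 0.25;  V(Y) = 2.625 − (0.375)² = 2.484375
cov(X,Y) = 0.5 − (1.5)(0.375) = -0.0625
V(X + Y) = (1)²·0.25 + (1)²·2.484375 + 2·(1)·(1)·-0.0625 = 2.609375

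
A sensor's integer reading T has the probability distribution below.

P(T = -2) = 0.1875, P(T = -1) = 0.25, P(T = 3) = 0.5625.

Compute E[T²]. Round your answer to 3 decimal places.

6.063

E[T²] = (-2)²(0.1875) + (-1)²(0.25) + (3)²(0.5625) = 6.0625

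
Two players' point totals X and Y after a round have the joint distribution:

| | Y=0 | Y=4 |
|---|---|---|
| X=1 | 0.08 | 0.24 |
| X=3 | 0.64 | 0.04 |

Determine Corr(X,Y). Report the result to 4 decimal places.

-0.7181

E[X] = 2.36,  E[Y] = 1.12
E[XY] = 1.44
cov(X,Y) = E[XY] − E[X]E[Y] = 1.44 − (2.36)(1.12) = -1.2032
Var(X) = 0.8704,  Var(Y) = 3.2256
ρ = -1.2032 / √(0.8704·3.2256) ≈ -0.7181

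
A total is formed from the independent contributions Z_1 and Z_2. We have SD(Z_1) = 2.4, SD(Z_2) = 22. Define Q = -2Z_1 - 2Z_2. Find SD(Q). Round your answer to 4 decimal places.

V(Z_1) = 5.76, V(Z_2) = 484
By independence, V(Q) = (-2)²V(Z_1) + (-2)²V(Z_2)
= (-2)²·5.76 + (-2)²·484 = 1959.04
SD(Q) = √1959.04 ≈ 44.2610

44.2610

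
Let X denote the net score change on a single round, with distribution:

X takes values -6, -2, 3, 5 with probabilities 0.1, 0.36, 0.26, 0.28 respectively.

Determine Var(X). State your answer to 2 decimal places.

13.64

E[X] = (-6)(0.1) + (-2)(0.36) + (3)(0.26) + (5)(0.28) = 0.86
E[X²] = (-6)²(0.1) + (-2)²(0.36) + (3)²(0.26) + (5)²(0.28) = 14.38
Var(X) = E[X²] − (E[X])² = 14.38 − (0.86)² = 13.6404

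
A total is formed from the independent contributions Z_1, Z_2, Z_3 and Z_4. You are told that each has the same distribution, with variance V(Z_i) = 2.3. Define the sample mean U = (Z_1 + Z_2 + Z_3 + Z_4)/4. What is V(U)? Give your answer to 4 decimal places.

By independence, V(U) = (0.25)²V(Z_1) + (0.25)²V(Z_2) + (0.25)²V(Z_3) + (0.25)²V(Z_4)
= (0.25)²·2.3 + (0.25)²·2.3 + (0.25)²·2.3 + (0.25)²·2.3 = 0.575

0.5750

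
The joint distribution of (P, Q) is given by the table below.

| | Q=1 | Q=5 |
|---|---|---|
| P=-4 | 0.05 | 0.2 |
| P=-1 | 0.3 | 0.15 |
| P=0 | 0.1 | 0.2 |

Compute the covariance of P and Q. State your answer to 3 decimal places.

-0.610

E[P] = -1.45,  E[Q] = 3.2
E[PQ] = -5.25
Cov(P,Q) = E[PQ] − E[P]E[Q] = -5.25 − (-1.45)(3.2) = -0.61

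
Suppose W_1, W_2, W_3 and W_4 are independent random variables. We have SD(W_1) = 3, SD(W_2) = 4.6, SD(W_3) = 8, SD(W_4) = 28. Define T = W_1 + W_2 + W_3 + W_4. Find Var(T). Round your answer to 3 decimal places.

Var(W_1) = 9, Var(W_2) = 21.16, Var(W_3) = 64, Var(W_4) = 784
By independence, Var(T) = (1)²Var(W_1) + (1)²Var(W_2) + (1)²Var(W_3) + (1)²Var(W_4)
= (1)²·9 + (1)²·21.16 + (1)²·64 + (1)²·784 = 878.16

878.160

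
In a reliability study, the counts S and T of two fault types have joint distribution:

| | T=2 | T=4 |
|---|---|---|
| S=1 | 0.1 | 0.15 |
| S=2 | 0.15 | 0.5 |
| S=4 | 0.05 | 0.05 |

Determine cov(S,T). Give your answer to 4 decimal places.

E[S] = 1.95,  E[T] = 3.4
E[ST] = 6.6
cov(S,T) = E[ST] − E[S]E[T] = 6.6 − (1.95)(3.4) = -0.03

-0.0300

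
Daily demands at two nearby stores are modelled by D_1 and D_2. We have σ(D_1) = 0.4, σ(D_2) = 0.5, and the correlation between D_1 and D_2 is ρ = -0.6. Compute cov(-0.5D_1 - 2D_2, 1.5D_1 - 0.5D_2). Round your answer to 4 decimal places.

0.4600

V(D_1) = (0.4)² = 0.16;  V(D_2) = (0.5)² = 0.25
cov(D_1,D_2) = ρ·σ(D_1)·σ(D_2) = -0.6·0.4·0.5 = -0.12
cov(-0.5D_1 - 2D_2, 1.5D_1 - 0.5D_2) = (-0.5)(1.5)V(D_1) + (-2)(-0.5)V(D_2) + [(-0.5)(-0.5) + (-2)(1.5)]cov(D_1,D_2)
= -0.75·0.16 + 1·0.25 + -2.75·-0.12 = 0.46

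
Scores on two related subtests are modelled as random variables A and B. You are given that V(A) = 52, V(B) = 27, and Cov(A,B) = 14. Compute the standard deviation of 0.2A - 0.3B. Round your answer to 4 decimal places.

1.6823

V(0.2A - 0.3B) = (0.2)²·V(A) + (-0.3)²·V(B) + 2·(0.2)·(-0.3)·Cov(A,B)
= 0.04·52 + 0.09·27 + -0.12·14 = 2.83
σ(0.2A - 0.3B) = √2.83 ≈ 1.6823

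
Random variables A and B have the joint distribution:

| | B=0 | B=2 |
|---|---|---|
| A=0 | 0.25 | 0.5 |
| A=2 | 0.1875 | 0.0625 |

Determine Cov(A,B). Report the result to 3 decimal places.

E[A] = 0.5,  E[B] = 1.125
E[AB] = 0.25
Cov(A,B) = E[AB] − E[A]E[B] = 0.25 − (0.5)(1.125) = -0.3125

-0.313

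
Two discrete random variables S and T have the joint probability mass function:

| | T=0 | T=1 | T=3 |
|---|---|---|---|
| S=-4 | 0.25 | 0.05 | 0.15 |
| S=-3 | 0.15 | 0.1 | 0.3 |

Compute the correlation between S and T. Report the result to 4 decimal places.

0.2519

E[S] = -3.45,  E[T] = 1.5
E[ST] = -5
cov(S,T) = E[ST] − E[S]E[T] = -5 − (-3.45)(1.5) = 0.175
Var(S) = 0.2475,  Var(T) = 1.95
ρ = 0.175 / √(0.2475·1.95) ≈ 0.2519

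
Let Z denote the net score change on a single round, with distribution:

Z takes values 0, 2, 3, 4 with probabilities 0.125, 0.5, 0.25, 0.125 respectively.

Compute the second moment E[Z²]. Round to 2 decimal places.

6.25

E[Z²] = (0)²(0.125) + (2)²(0.5) + (3)²(0.25) + (4)²(0.125) = 6.25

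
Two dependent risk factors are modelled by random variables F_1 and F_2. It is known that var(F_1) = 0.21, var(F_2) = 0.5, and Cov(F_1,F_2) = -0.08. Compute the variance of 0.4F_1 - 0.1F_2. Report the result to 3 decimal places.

0.045

var(0.4F_1 - 0.1F_2) = (0.4)²·var(F_1) + (-0.1)²·var(F_2) + 2·(0.4)·(-0.1)·Cov(F_1,F_2)
= 0.16·0.21 + 0.01·0.5 + -0.08·-0.08 = 0.045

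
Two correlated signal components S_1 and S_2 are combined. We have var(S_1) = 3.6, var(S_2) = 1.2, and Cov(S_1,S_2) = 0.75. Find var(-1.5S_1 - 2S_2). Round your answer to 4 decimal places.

var(-1.5S_1 - 2S_2) = (-1.5)²·var(S_1) + (-2)²·var(S_2) + 2·(-1.5)·(-2)·Cov(S_1,S_2)
= 2.25·3.6 + 4·1.2 + 6·0.75 = 17.4

17.4000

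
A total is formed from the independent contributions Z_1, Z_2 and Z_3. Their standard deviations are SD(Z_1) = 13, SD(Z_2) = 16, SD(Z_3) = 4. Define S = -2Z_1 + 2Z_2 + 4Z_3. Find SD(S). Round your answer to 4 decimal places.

44.2267

var(Z_1) = 169, var(Z_2) = 256, var(Z_3) = 16
By independence, var(S) = (-2)²var(Z_1) + (2)²var(Z_2) + (4)²var(Z_3)
= (-2)²·169 + (2)²·256 + (4)²·16 = 1956
SD(S) = √1956 ≈ 44.2267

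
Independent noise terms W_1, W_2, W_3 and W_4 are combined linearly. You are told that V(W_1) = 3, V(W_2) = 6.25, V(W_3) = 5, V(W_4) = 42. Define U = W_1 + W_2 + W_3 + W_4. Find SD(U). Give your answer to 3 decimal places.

By independence, V(U) = (1)²V(W_1) + (1)²V(W_2) + (1)²V(W_3) + (1)²V(W_4)
= (1)²·3 + (1)²·6.25 + (1)²·5 + (1)²·42 = 56.25
SD(U) = √56.25 ≈ 7.500

7.500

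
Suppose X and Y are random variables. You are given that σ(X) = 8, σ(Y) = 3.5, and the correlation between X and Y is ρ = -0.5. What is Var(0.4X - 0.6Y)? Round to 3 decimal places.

21.370

Var(X) = (8)² = 64;  Var(Y) = (3.5)² = 12.25
Cov(X,Y) = ρ·σ(X)·σ(Y) = -0.5·8·3.5 = -14
Var(0.4X - 0.6Y) = (0.4)²·Var(X) + (-0.6)²·Var(Y) + 2·(0.4)·(-0.6)·Cov(X,Y)
= 0.16·64 + 0.36·12.25 + -0.48·-14 = 21.37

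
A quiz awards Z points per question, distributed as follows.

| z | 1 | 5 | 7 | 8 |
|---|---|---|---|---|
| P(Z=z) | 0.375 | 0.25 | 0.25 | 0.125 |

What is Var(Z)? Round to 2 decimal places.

E[Z] = (1)(0.375) + (5)(0.25) + (7)(0.25) + (8)(0.125) = 4.375
E[Z²] = (1)²(0.375) + (5)²(0.25) + (7)²(0.25) + (8)²(0.125) = 26.875
Var(Z) = E[Z²] − (E[Z])² = 26.875 − (4.375)² = 7.734375

7.73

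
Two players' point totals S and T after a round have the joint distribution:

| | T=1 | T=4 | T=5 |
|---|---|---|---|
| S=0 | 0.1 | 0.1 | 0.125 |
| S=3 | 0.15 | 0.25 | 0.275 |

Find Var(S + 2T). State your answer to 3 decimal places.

12.819

E[S] = 2.025,  E[T] = 3.65,  E[ST] = 7.575
Var(S) = 6.075 − (2.025)² = 1.974375;  Var(T) = 15.85 − (3.65)² = 2.5275
Cov(S,T) = 7.575 − (2.025)(3.65) = 0.18375
Var(S + 2T) = (1)²·1.974375 + (2)²·2.5275 + 2·(1)·(2)·0.18375 = 12.819375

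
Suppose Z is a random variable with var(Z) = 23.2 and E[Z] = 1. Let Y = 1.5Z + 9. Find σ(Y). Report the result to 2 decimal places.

var(1.5Z + 9) = (1.5)²·23.2 = 52.2
σ(Y) = √52.2 ≈ 7.22

7.22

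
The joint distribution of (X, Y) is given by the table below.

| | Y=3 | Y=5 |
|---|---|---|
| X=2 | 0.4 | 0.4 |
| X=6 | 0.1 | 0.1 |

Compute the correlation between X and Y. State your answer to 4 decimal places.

E[X] = 2.8,  E[Y] = 4
E[XY] = 11.2
Cov(X,Y) = E[XY] − E[X]E[Y] = 11.2 − (2.8)(4) = 0
V(X) = 2.56,  V(Y) = 1
ρ = 0 / √(2.56·1) ≈ 0.0000

0.0000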